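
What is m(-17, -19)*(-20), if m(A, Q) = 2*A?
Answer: 680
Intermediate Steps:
m(-17, -19)*(-20) = (2*(-17))*(-20) = -34*(-20) = 680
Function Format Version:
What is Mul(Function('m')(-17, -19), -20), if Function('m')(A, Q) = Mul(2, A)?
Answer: 680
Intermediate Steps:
Mul(Function('m')(-17, -19), -20) = Mul(Mul(2, -17), -20) = Mul(-34, -20) = 680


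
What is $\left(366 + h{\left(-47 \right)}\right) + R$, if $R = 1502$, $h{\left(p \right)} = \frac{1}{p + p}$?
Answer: $\frac{175591}{94} \approx 1868.0$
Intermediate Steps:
$h{\left(p \right)} = \frac{1}{2 p}$
$\left(366 + h{\left(-47 \right)}\right) + R = \left(366 + \frac{1}{2 \left(-47\right)}\right) + 1502 = \left(366 + \frac{1}{2} \left(- \frac{1}{47}\right)\right) + 1502 = \left(366 - \frac{1}{94}\right) + 1502 = \frac{34403}{94} + 1502 = \frac{175591}{94}$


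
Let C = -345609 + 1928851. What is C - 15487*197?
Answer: -1467697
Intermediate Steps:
C = 1583242
C - 15487*197 = 1583242 - 15487*197 = 1583242 - 3050939 = -1467697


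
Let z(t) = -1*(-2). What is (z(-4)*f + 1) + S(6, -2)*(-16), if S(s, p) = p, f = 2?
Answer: 37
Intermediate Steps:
z(t) = 2
(z(-4)*f + 1) + S(6, -2)*(-16) = (2*2 + 1) - 2*(-16) = (4 + 1) + 32 = 5 + 32 = 37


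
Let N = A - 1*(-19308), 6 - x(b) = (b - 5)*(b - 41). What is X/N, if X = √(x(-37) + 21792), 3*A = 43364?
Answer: 63*√42/101288 ≈ 0.0040310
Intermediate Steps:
x(b) = 6 - (-41 + b)*(-5 + b) (x(b) = 6 - (b - 5)*(b - 41) = 6 - (-5 + b)*(-41 + b) = 6 - (-41 + b)*(-5 + b))
A = 43364/3 (A = (⅓)*43364 = 43364/3 ≈ 14455.)
X = 21*√42 (X = √((-199 - 1*(-37)² + 46*(-37)) + 21792) = √((-199 - 1*1369 - 1702) + 21792) = √((-199 - 1369 - 1702) + 21792) = √(-3270 + 21792) = √18522 = 21*√42 ≈ 136.10)
N = 101288/3 (N = 43364/3 - 1*(-19308) = 43364/3 + 19308 = 101288/3 ≈ 33763.)
X/N = (21*√42)/(101288/3) = (21*√42)*(3/101288) = 63*√42/101288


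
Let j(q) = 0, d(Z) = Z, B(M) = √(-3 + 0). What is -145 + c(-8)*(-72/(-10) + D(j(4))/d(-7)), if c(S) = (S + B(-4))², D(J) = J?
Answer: 1471/5 - 576*I*√3/5 ≈ 294.2 - 199.53*I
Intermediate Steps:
B(M) = I*√3 (B(M) = √(-3) = I*√3)
c(S) = (S + I*√3)²
-145 + c(-8)*(-72/(-10) + D(j(4))/d(-7)) = -145 + (-8 + I*√3)²*(-72/(-10) + 0/(-7)) = -145 + (-8 + I*√3)²*(-72*(-⅒) + 0*(-⅐)) = -145 + (-8 + I*√3)²*(36/5 + 0) = -145 + (-8 + I*√3)²*(36/5) = -145 + 36*(-8 + I*√3)²/5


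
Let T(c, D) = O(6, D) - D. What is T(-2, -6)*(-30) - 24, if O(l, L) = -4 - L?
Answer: -264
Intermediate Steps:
T(c, D) = -4 - 2*D (T(c, D) = (-4 - D) - D = -4 - 2*D)
T(-2, -6)*(-30) - 24 = (-4 - 2*(-6))*(-30) - 24 = (-4 + 12)*(-30) - 24 = 8*(-30) - 24 = -240 - 24 = -264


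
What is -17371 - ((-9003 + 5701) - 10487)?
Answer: -3582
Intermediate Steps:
-17371 - ((-9003 + 5701) - 10487) = -17371 - (-3302 - 10487) = -17371 - 1*(-13789) = -17371 + 13789 = -3582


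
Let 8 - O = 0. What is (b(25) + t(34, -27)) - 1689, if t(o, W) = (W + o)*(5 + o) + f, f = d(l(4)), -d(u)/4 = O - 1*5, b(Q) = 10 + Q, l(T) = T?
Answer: -1393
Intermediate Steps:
O = 8 (O = 8 - 1*0 = 8 + 0 = 8)
d(u) = -12 (d(u) = -4*(8 - 1*5) = -4*(8 - 5) = -4*3 = -12)
f = -12
t(o, W) = -12 + (5 + o)*(W + o) (t(o, W) = (W + o)*(5 + o) - 12 = (5 + o)*(W + o) - 12 = -12 + (5 + o)*(W + o))
(b(25) + t(34, -27)) - 1689 = ((10 + 25) + (-12 + 34² + 5*(-27) + 5*34 - 27*34)) - 1689 = (35 + (-12 + 1156 - 135 + 170 - 918)) - 1689 = (35 + 261) - 1689 = 296 - 1689 = -1393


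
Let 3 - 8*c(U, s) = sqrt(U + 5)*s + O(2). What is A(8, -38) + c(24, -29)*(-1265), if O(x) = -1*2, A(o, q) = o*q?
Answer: -8757/8 - 36685*sqrt(29)/8 ≈ -25789.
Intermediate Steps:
O(x) = -2
c(U, s) = 5/8 - s*sqrt(5 + U)/8 (c(U, s) = 3/8 - (sqrt(U + 5)*s - 2)/8 = 3/8 - (sqrt(5 + U)*s - 2)/8 = 3/8 - (s*sqrt(5 + U) - 2)/8 = 3/8 - (-2 + s*sqrt(5 + U))/8 = 3/8 + (1/4 - s*sqrt(5 + U)/8) = 5/8 - s*sqrt(5 + U)/8)
A(8, -38) + c(24, -29)*(-1265) = 8*(-38) + (5/8 - 1/8*(-29)*sqrt(5 + 24))*(-1265) = -304 + (5/8 - 1/8*(-29)*sqrt(29))*(-1265) = -304 + (5/8 + 29*sqrt(29)/8)*(-1265) = -304 + (-6325/8 - 36685*sqrt(29)/8) = -8757/8 - 36685*sqrt(29)/8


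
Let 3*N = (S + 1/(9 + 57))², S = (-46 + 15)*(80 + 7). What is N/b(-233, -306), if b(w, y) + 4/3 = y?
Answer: -31684356001/4016232 ≈ -7889.1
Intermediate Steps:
b(w, y) = -4/3 + y
S = -2697 (S = -31*87 = -2697)
N = 31684356001/13068 (N = (-2697 + 1/(9 + 57))²/3 = (-2697 + 1/66)²/3 = (-178001/66)²/3 = (⅓)*(31684356001/4356) = 31684356001/13068 ≈ 2.4246e+6)
N/b(-233, -306) = 31684356001/(13068*(-4/3 - 306)) = 31684356001/(13068*(-922/3)) = (31684356001/13068)*(-3/922) = -31684356001/4016232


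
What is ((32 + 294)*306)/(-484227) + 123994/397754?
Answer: 1131271923/10700179231 ≈ 0.10572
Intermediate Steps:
((32 + 294)*306)/(-484227) + 123994/397754 = (326*306)*(-1/484227) + 123994*(1/397754) = 99756*(-1/484227) + 61997/198877 = -11084/53803 + 61997/198877 = 1131271923/10700179231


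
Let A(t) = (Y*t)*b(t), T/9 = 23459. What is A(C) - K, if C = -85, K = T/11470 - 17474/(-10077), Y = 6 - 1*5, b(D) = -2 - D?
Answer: -817767399317/115583190 ≈ -7075.1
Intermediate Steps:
T = 211131 (T = 9*23459 = 211131)
Y = 1 (Y = 6 - 5 = 1)
K = 2327993867/115583190 (K = 211131/11470 - 17474/(-10077) = 211131*(1/11470) - 17474*(-1/10077) = 211131/11470 + 17474/10077 = 2327993867/115583190 ≈ 20.141)
A(t) = t*(-2 - t) (A(t) = (1*t)*(-2 - t) = t*(-2 - t))
A(C) - K = -1*(-85)*(2 - 85) - 1*2327993867/115583190 = -1*(-85)*(-83) - 2327993867/115583190 = -7055 - 2327993867/115583190 = -817767399317/115583190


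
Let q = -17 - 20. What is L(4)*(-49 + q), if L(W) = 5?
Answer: -430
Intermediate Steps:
q = -37
L(4)*(-49 + q) = 5*(-49 - 37) = 5*(-86) = -430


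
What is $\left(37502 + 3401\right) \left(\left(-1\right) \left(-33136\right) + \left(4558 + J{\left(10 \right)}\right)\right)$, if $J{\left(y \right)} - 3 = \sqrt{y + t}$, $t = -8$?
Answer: $1541920391 + 40903 \sqrt{2} \approx 1.542 \cdot 10^{9}$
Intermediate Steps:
$J{\left(y \right)} = 3 + \sqrt{-8 + y}$ ($J{\left(y \right)} = 3 + \sqrt{y - 8} = 3 + \sqrt{-8 + y}$)
$\left(37502 + 3401\right) \left(\left(-1\right) \left(-33136\right) + \left(4558 + J{\left(10 \right)}\right)\right) = \left(37502 + 3401\right) \left(\left(-1\right) \left(-33136\right) + \left(4558 + \left(3 + \sqrt{-8 + 10}\right)\right)\right) = 40903 \left(33136 + \left(4558 + \left(3 + \sqrt{2}\right)\right)\right) = 40903 \left(33136 + \left(4561 + \sqrt{2}\right)\right) = 40903 \left(37697 + \sqrt{2}\right) = 1541920391 + 40903 \sqrt{2}$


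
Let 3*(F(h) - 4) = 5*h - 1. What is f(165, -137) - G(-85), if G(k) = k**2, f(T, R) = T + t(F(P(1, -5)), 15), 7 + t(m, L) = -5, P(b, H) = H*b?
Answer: -7072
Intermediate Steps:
F(h) = 11/3 + 5*h/3 (F(h) = 4 + (5*h - 1)/3 = 4 + (-1 + 5*h)/3 = 4 + (-1/3 + 5*h/3) = 11/3 + 5*h/3)
t(m, L) = -12 (t(m, L) = -7 - 5 = -12)
f(T, R) = -12 + T (f(T, R) = T - 12 = -12 + T)
f(165, -137) - G(-85) = (-12 + 165) - 1*(-85)**2 = 153 - 1*7225 = 153 - 7225 = -7072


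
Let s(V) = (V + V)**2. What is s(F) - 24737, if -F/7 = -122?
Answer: 2892527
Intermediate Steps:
F = 854 (F = -7*(-122) = 854)
s(V) = 4*V**2 (s(V) = (2*V)**2 = 4*V**2)
s(F) - 24737 = 4*854**2 - 24737 = 4*729316 - 24737 = 2917264 - 24737 = 2892527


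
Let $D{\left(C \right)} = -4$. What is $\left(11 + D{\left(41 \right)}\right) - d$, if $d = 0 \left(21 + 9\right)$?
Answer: $7$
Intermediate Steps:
$d = 0$ ($d = 0 \cdot 30 = 0$)
$\left(11 + D{\left(41 \right)}\right) - d = \left(11 - 4\right) - 0 = 7 + 0 = 7$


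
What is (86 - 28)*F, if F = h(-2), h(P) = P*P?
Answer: 232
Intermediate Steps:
h(P) = P²
F = 4 (F = (-2)² = 4)
(86 - 28)*F = (86 - 28)*4 = 58*4 = 232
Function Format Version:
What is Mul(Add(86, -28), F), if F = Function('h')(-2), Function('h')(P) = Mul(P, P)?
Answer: 232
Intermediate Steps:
Function('h')(P) = Pow(P, 2)
F = 4 (F = Pow(-2, 2) = 4)
Mul(Add(86, -28), F) = Mul(Add(86, -28), 4) = Mul(58, 4) = 232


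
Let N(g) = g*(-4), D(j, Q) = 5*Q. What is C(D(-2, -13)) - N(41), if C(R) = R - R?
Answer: 164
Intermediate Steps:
N(g) = -4*g
C(R) = 0
C(D(-2, -13)) - N(41) = 0 - (-4)*41 = 0 - 1*(-164) = 0 + 164 = 164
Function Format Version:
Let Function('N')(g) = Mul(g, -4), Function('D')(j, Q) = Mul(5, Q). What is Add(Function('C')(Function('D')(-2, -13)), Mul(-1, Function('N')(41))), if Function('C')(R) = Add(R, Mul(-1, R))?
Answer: 164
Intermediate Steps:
Function('N')(g) = Mul(-4, g)
Function('C')(R) = 0
Add(Function('C')(Function('D')(-2, -13)), Mul(-1, Function('N')(41))) = Add(0, Mul(-1, Mul(-4, 41))) = Add(0, Mul(-1, -164)) = Add(0, 164) = 164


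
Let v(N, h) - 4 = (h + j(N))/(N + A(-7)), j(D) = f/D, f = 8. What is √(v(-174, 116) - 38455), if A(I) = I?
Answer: I*√9534776769795/15747 ≈ 196.09*I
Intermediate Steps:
j(D) = 8/D
v(N, h) = 4 + (h + 8/N)/(-7 + N) (v(N, h) = 4 + (h + 8/N)/(N - 7) = 4 + (h + 8/N)/(-7 + N))
√(v(-174, 116) - 38455) = √((8 - 174*(-28 + 116 + 4*(-174)))/((-174)*(-7 - 174)) - 38455) = √(-1/174*(8 - 174*(-28 + 116 - 696))/(-181) - 38455) = √(-1/174*(-1/181)*(8 - 174*(-608)) - 38455) = √(-1/174*(-1/181)*(8 + 105792) - 38455) = √(-1/174*(-1/181)*105800 - 38455) = √(52900/15747 - 38455) = √(-605497985/15747) = I*√9534776769795/15747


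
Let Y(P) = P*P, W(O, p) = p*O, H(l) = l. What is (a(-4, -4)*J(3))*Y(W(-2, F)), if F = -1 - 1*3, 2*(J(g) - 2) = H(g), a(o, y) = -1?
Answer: -224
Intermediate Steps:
J(g) = 2 + g/2
F = -4 (F = -1 - 3 = -4)
W(O, p) = O*p
Y(P) = P**2
(a(-4, -4)*J(3))*Y(W(-2, F)) = (-(2 + (1/2)*3))*(-2*(-4))**2 = -(2 + 3/2)*8**2 = -1*7/2*64 = -7/2*64 = -224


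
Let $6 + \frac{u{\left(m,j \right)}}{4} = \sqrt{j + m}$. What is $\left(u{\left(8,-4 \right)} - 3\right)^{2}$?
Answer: $361$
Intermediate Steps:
$u{\left(m,j \right)} = -24 + 4 \sqrt{j + m}$
$\left(u{\left(8,-4 \right)} - 3\right)^{2} = \left(\left(-24 + 4 \sqrt{-4 + 8}\right) - 3\right)^{2} = \left(\left(-24 + 4 \sqrt{4}\right) - 3\right)^{2} = \left(\left(-24 + 4 \cdot 2\right) - 3\right)^{2} = \left(\left(-24 + 8\right) - 3\right)^{2} = \left(-16 - 3\right)^{2} = \left(-19\right)^{2} = 361$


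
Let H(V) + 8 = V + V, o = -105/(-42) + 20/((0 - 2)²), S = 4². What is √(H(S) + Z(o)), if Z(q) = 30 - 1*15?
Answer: √39 ≈ 6.2450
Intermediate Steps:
S = 16
o = 15/2 (o = -105*(-1/42) + 20/((-2)²) = 5/2 + 20/4 = 5/2 + 20*(¼) = 5/2 + 5 = 15/2 ≈ 7.5000)
H(V) = -8 + 2*V (H(V) = -8 + (V + V) = -8 + 2*V)
Z(q) = 15 (Z(q) = 30 - 15 = 15)
√(H(S) + Z(o)) = √((-8 + 2*16) + 15) = √((-8 + 32) + 15) = √(24 + 15) = √39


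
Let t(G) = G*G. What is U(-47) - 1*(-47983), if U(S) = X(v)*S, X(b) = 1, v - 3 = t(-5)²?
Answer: 47936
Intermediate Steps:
t(G) = G²
v = 628 (v = 3 + ((-5)²)² = 3 + 25² = 3 + 625 = 628)
U(S) = S (U(S) = 1*S = S)
U(-47) - 1*(-47983) = -47 - 1*(-47983) = -47 + 47983 = 47936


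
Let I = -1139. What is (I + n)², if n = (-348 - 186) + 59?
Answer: 2604996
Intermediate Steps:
n = -475 (n = -534 + 59 = -475)
(I + n)² = (-1139 - 475)² = (-1614)² = 2604996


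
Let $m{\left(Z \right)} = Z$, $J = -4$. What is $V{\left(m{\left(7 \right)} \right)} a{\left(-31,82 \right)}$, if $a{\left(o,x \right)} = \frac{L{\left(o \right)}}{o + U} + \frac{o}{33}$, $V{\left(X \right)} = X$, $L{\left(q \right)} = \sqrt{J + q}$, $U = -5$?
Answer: $- \frac{217}{33} - \frac{7 i \sqrt{35}}{36} \approx -6.5758 - 1.1503 i$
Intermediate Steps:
$L{\left(q \right)} = \sqrt{-4 + q}$
$a{\left(o,x \right)} = \frac{o}{33} + \frac{\sqrt{-4 + o}}{-5 + o}$ ($a{\left(o,x \right)} = \frac{\sqrt{-4 + o}}{o - 5} + \frac{o}{33} = \frac{\sqrt{-4 + o}}{-5 + o} + o \frac{1}{33} = \frac{\sqrt{-4 + o}}{-5 + o} + \frac{o}{33} = \frac{o}{33} + \frac{\sqrt{-4 + o}}{-5 + o}$)
$V{\left(m{\left(7 \right)} \right)} a{\left(-31,82 \right)} = 7 \frac{\left(-31\right)^{2} - -155 + 33 \sqrt{-4 - 31}}{33 \left(-5 - 31\right)} = 7 \frac{961 + 155 + 33 \sqrt{-35}}{33 \left(-36\right)} = 7 \cdot \frac{1}{33} \left(- \frac{1}{36}\right) \left(961 + 155 + 33 i \sqrt{35}\right) = 7 \cdot \frac{1}{33} \left(- \frac{1}{36}\right) \left(1116 + 33 i \sqrt{35}\right) = 7 \left(- \frac{31}{33} - \frac{i \sqrt{35}}{36}\right) = - \frac{217}{33} - \frac{7 i \sqrt{35}}{36}$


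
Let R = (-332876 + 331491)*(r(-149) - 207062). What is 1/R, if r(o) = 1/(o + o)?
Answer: 298/85460700645 ≈ 3.4870e-9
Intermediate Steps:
r(o) = 1/(2*o)
R = 85460700645/298 (R = (-332876 + 331491)*((1/2)/(-149) - 207062) = -1385*((1/2)*(-1/149) - 207062) = -1385*(-1/298 - 207062) = -1385*(-61704477/298) = 85460700645/298 ≈ 2.8678e+8)
1/R = 1/(85460700645/298) = 298/85460700645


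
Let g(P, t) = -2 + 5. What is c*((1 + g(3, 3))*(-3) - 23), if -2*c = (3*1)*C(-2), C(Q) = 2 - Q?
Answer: 210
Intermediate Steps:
g(P, t) = 3
c = -6 (c = -3*1*(2 - 1*(-2))/2 = -3*(2 + 2)/2 = -3*4/2 = -1/2*12 = -6)
c*((1 + g(3, 3))*(-3) - 23) = -6*((1 + 3)*(-3) - 23) = -6*(4*(-3) - 23) = -6*(-12 - 23) = -6*(-35) = 210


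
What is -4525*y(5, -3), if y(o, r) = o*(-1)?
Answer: 22625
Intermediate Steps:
y(o, r) = -o
-4525*y(5, -3) = -4525*(-1*5) = -4525*(-5) = -1*(-22625) = 22625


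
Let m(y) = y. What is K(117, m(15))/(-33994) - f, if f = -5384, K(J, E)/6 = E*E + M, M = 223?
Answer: 91510504/16997 ≈ 5383.9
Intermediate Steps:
K(J, E) = 1338 + 6*E**2 (K(J, E) = 6*(E*E + 223) = 6*(E**2 + 223) = 6*(223 + E**2) = 1338 + 6*E**2)
K(117, m(15))/(-33994) - f = (1338 + 6*15**2)/(-33994) - 1*(-5384) = (1338 + 6*225)*(-1/33994) + 5384 = (1338 + 1350)*(-1/33994) + 5384 = 2688*(-1/33994) + 5384 = -1344/16997 + 5384 = 91510504/16997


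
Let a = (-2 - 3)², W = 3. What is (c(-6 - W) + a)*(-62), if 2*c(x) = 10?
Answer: -1860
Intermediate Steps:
c(x) = 5 (c(x) = (½)*10 = 5)
a = 25 (a = (-5)² = 25)
(c(-6 - W) + a)*(-62) = (5 + 25)*(-62) = 30*(-62) = -1860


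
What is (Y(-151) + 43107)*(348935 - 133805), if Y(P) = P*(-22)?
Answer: 9988270770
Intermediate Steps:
Y(P) = -22*P
(Y(-151) + 43107)*(348935 - 133805) = (-22*(-151) + 43107)*(348935 - 133805) = (3322 + 43107)*215130 = 46429*215130 = 9988270770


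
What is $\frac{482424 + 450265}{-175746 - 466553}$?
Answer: $- \frac{932689}{642299} \approx -1.4521$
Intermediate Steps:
$\frac{482424 + 450265}{-175746 - 466553} = \frac{932689}{-175746 - 466553} = \frac{932689}{-642299} = 932689 \left(- \frac{1}{642299}\right) = - \frac{932689}{642299}$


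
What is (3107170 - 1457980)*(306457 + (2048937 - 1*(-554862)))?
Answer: 4799565092640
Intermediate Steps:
(3107170 - 1457980)*(306457 + (2048937 - 1*(-554862))) = 1649190*(306457 + (2048937 + 554862)) = 1649190*(306457 + 2603799) = 1649190*2910256 = 4799565092640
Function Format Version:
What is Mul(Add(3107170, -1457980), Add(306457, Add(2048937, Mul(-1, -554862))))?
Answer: 4799565092640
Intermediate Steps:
Mul(Add(3107170, -1457980), Add(306457, Add(2048937, Mul(-1, -554862)))) = Mul(1649190, Add(306457, Add(2048937, 554862))) = Mul(1649190, Add(306457, 2603799)) = Mul(1649190, 2910256) = 4799565092640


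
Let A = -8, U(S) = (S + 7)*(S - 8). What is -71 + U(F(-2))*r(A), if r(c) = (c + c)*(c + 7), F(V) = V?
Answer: -871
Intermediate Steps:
U(S) = (-8 + S)*(7 + S) (U(S) = (7 + S)*(-8 + S) = (-8 + S)*(7 + S))
r(c) = 2*c*(7 + c) (r(c) = (2*c)*(7 + c) = 2*c*(7 + c))
-71 + U(F(-2))*r(A) = -71 + (-56 + (-2)² - 1*(-2))*(2*(-8)*(7 - 8)) = -71 + (-56 + 4 + 2)*(2*(-8)*(-1)) = -71 - 50*16 = -71 - 800 = -871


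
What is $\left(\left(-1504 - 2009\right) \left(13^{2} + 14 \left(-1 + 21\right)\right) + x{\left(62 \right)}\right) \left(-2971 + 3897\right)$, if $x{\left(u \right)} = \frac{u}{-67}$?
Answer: $- \frac{97861199566}{67} \approx -1.4606 \cdot 10^{9}$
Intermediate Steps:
$x{\left(u \right)} = - \frac{u}{67}$ ($x{\left(u \right)} = u \left(- \frac{1}{67}\right) = - \frac{u}{67}$)
$\left(\left(-1504 - 2009\right) \left(13^{2} + 14 \left(-1 + 21\right)\right) + x{\left(62 \right)}\right) \left(-2971 + 3897\right) = \left(\left(-1504 - 2009\right) \left(13^{2} + 14 \left(-1 + 21\right)\right) - \frac{62}{67}\right) \left(-2971 + 3897\right) = \left(- 3513 \left(169 + 14 \cdot 20\right) - \frac{62}{67}\right) 926 = \left(- 3513 \left(169 + 280\right) - \frac{62}{67}\right) 926 = \left(\left(-3513\right) 449 - \frac{62}{67}\right) 926 = \left(-1577337 - \frac{62}{67}\right) 926 = \left(- \frac{105681641}{67}\right) 926 = - \frac{97861199566}{67}$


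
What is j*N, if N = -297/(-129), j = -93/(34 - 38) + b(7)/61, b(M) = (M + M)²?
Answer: 639243/10492 ≈ 60.927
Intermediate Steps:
b(M) = 4*M² (b(M) = (2*M)² = 4*M²)
j = 6457/244 (j = -93/(34 - 38) + (4*7²)/61 = -93/(-4) + (4*49)*(1/61) = -93*(-¼) + 196*(1/61) = 93/4 + 196/61 = 6457/244 ≈ 26.463)
N = 99/43 (N = -297*(-1/129) = 99/43 ≈ 2.3023)
j*N = (6457/244)*(99/43) = 639243/10492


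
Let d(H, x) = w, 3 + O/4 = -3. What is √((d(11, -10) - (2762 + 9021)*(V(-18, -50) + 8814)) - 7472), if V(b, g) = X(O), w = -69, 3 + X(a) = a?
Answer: I*√103544762 ≈ 10176.0*I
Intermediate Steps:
O = -24 (O = -12 + 4*(-3) = -12 - 12 = -24)
X(a) = -3 + a
d(H, x) = -69
V(b, g) = -27 (V(b, g) = -3 - 24 = -27)
√((d(11, -10) - (2762 + 9021)*(V(-18, -50) + 8814)) - 7472) = √((-69 - (2762 + 9021)*(-27 + 8814)) - 7472) = √((-69 - 11783*8787) - 7472) = √((-69 - 1*103537221) - 7472) = √((-69 - 103537221) - 7472) = √(-103537290 - 7472) = √(-103544762) = I*√103544762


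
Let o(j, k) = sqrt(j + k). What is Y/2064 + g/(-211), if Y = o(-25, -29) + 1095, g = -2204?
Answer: 1593367/145168 + I*sqrt(6)/688 ≈ 10.976 + 0.0035603*I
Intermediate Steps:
Y = 1095 + 3*I*sqrt(6) (Y = sqrt(-25 - 29) + 1095 = sqrt(-54) + 1095 = 3*I*sqrt(6) + 1095 = 1095 + 3*I*sqrt(6) ≈ 1095.0 + 7.3485*I)
Y/2064 + g/(-211) = (1095 + 3*I*sqrt(6))/2064 - 2204/(-211) = (1095 + 3*I*sqrt(6))*(1/2064) - 2204*(-1/211) = (365/688 + I*sqrt(6)/688) + 2204/211 = 1593367/145168 + I*sqrt(6)/688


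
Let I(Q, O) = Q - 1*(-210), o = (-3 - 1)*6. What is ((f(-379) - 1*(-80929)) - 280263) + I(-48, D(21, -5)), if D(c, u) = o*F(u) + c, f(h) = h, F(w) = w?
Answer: -199551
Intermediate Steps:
o = -24 (o = -4*6 = -24)
D(c, u) = c - 24*u (D(c, u) = -24*u + c = c - 24*u)
I(Q, O) = 210 + Q (I(Q, O) = Q + 210 = 210 + Q)
((f(-379) - 1*(-80929)) - 280263) + I(-48, D(21, -5)) = ((-379 - 1*(-80929)) - 280263) + (210 - 48) = ((-379 + 80929) - 280263) + 162 = (80550 - 280263) + 162 = -199713 + 162 = -199551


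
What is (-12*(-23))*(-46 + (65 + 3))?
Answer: 6072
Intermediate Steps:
(-12*(-23))*(-46 + (65 + 3)) = 276*(-46 + 68) = 276*22 = 6072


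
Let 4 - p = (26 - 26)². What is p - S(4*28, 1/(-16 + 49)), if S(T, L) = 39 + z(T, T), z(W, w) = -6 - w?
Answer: 83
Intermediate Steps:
S(T, L) = 33 - T (S(T, L) = 39 + (-6 - T) = 33 - T)
p = 4 (p = 4 - (26 - 26)² = 4 - 1*0² = 4 - 1*0 = 4 + 0 = 4)
p - S(4*28, 1/(-16 + 49)) = 4 - (33 - 4*28) = 4 - (33 - 1*112) = 4 - (33 - 112) = 4 - 1*(-79) = 4 + 79 = 83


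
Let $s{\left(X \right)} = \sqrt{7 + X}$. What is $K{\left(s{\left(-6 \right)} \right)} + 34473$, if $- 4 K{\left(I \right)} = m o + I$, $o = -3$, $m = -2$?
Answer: $\frac{137885}{4} \approx 34471.0$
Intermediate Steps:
$K{\left(I \right)} = - \frac{3}{2} - \frac{I}{4}$ ($K{\left(I \right)} = - \frac{\left(-2\right) \left(-3\right) + I}{4} = - \frac{6 + I}{4} = - \frac{3}{2} - \frac{I}{4}$)
$K{\left(s{\left(-6 \right)} \right)} + 34473 = \left(- \frac{3}{2} - \frac{\sqrt{7 - 6}}{4}\right) + 34473 = \left(- \frac{3}{2} - \frac{\sqrt{1}}{4}\right) + 34473 = \left(- \frac{3}{2} - \frac{1}{4}\right) + 34473 = - \frac{7}{4} + 34473 = \frac{137885}{4}$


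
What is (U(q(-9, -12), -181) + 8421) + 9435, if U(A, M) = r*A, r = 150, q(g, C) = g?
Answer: 16506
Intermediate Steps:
U(A, M) = 150*A
(U(q(-9, -12), -181) + 8421) + 9435 = (150*(-9) + 8421) + 9435 = (-1350 + 8421) + 9435 = 7071 + 9435 = 16506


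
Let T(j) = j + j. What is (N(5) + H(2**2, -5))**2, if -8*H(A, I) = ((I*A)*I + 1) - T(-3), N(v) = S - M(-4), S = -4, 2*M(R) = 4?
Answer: 24025/64 ≈ 375.39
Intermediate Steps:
M(R) = 2 (M(R) = (1/2)*4 = 2)
T(j) = 2*j
N(v) = -6 (N(v) = -4 - 1*2 = -4 - 2 = -6)
H(A, I) = -7/8 - A*I**2/8 (H(A, I) = -(((I*A)*I + 1) - 2*(-3))/8 = -(((A*I)*I + 1) - 1*(-6))/8 = -((A*I**2 + 1) + 6)/8 = -((1 + A*I**2) + 6)/8 = -(7 + A*I**2)/8 = -7/8 - A*I**2/8)
(N(5) + H(2**2, -5))**2 = (-6 + (-7/8 - 1/8*2**2*(-5)**2))**2 = (-6 + (-7/8 - 1/8*4*25))**2 = (-6 + (-7/8 - 25/2))**2 = (-6 - 107/8)**2 = (-155/8)**2 = 24025/64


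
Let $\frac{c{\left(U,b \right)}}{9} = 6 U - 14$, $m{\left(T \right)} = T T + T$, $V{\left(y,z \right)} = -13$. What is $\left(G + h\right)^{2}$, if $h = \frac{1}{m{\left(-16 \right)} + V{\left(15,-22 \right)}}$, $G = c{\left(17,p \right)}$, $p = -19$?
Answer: $\frac{32322646225}{51529} \approx 6.2727 \cdot 10^{5}$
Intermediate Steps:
$m{\left(T \right)} = T + T^{2}$ ($m{\left(T \right)} = T^{2} + T = T + T^{2}$)
$c{\left(U,b \right)} = -126 + 54 U$ ($c{\left(U,b \right)} = 9 \left(6 U - 14\right) = 9 \left(-14 + 6 U\right) = -126 + 54 U$)
$G = 792$ ($G = -126 + 54 \cdot 17 = -126 + 918 = 792$)
$h = \frac{1}{227}$ ($h = \frac{1}{- 16 \left(1 - 16\right) - 13} = \frac{1}{\left(-16\right) \left(-15\right) - 13} = \frac{1}{240 - 13} = \frac{1}{227} \approx 0.0044053$)
$\left(G + h\right)^{2} = \left(792 + \frac{1}{227}\right)^{2} = \left(\frac{179785}{227}\right)^{2} = \frac{32322646225}{51529}$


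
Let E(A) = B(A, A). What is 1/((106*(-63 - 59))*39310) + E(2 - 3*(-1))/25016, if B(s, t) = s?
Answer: 1498679/7498264570 ≈ 0.00019987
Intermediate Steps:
E(A) = A
1/((106*(-63 - 59))*39310) + E(2 - 3*(-1))/25016 = 1/((106*(-63 - 59))*39310) + (2 - 3*(-1))/25016 = (1/39310)/(106*(-122)) + (2 + 3)*(1/25016) = (1/39310)/(-12932) + 5*(1/25016) = -1/12932*1/39310 + 5/25016 = -1/508356920 + 5/25016 = 1498679/7498264570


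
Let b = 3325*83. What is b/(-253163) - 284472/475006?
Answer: -101553782893/60126971989 ≈ -1.6890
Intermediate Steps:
b = 275975
b/(-253163) - 284472/475006 = 275975/(-253163) - 284472/475006 = 275975*(-1/253163) - 284472*1/475006 = -275975/253163 - 142236/237503 = -101553782893/60126971989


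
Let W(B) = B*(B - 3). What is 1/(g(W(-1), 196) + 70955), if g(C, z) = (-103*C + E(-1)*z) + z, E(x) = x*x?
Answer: 1/70935 ≈ 1.4097e-5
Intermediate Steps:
E(x) = x**2
W(B) = B*(-3 + B)
g(C, z) = -103*C + 2*z (g(C, z) = (-103*C + (-1)**2*z) + z = (-103*C + 1*z) + z = (-103*C + z) + z = (z - 103*C) + z = -103*C + 2*z)
1/(g(W(-1), 196) + 70955) = 1/((-(-103)*(-3 - 1) + 2*196) + 70955) = 1/((-(-103)*(-4) + 392) + 70955) = 1/((-103*4 + 392) + 70955) = 1/((-412 + 392) + 70955) = 1/(-20 + 70955) = 1/70935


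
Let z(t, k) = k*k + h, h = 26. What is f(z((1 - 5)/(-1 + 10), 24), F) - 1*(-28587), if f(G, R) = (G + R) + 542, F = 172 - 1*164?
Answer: 29739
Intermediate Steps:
z(t, k) = 26 + k**2 (z(t, k) = k*k + 26 = k**2 + 26 = 26 + k**2)
F = 8 (F = 172 - 164 = 8)
f(G, R) = 542 + G + R
f(z((1 - 5)/(-1 + 10), 24), F) - 1*(-28587) = (542 + (26 + 24**2) + 8) - 1*(-28587) = (542 + (26 + 576) + 8) + 28587 = (542 + 602 + 8) + 28587 = 1152 + 28587 = 29739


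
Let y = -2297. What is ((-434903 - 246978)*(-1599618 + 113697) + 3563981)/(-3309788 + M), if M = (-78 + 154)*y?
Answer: -506612430691/1742180 ≈ -2.9079e+5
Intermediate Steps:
M = -174572 (M = (-78 + 154)*(-2297) = 76*(-2297) = -174572)
((-434903 - 246978)*(-1599618 + 113697) + 3563981)/(-3309788 + M) = ((-434903 - 246978)*(-1599618 + 113697) + 3563981)/(-3309788 - 174572) = (-681881*(-1485921) + 3563981)/(-3484360) = (1013221297401 + 3563981)*(-1/3484360) = 1013224861382*(-1/3484360) = -506612430691/1742180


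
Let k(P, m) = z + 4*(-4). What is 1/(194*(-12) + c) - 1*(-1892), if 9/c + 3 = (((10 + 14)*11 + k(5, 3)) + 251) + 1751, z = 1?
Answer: 9901467572/5233335 ≈ 1892.0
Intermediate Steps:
k(P, m) = -15 (k(P, m) = 1 + 4*(-4) = 1 - 16 = -15)
c = 9/2248 (c = 9/(-3 + ((((10 + 14)*11 - 15) + 251) + 1751)) = 9/(-3 + (((24*11 - 15) + 251) + 1751)) = 9/(-3 + (((264 - 15) + 251) + 1751)) = 9/(-3 + ((249 + 251) + 1751)) = 9/(-3 + (500 + 1751)) = 9/(-3 + 2251) = 9/2248 ≈ 0.0040036)
1/(194*(-12) + c) - 1*(-1892) = 1/(194*(-12) + 9/2248) - 1*(-1892) = 1/(-2328 + 9/2248) + 1892 = 1/(-5233335/2248) + 1892 = -2248/5233335 + 1892 = 9901467572/5233335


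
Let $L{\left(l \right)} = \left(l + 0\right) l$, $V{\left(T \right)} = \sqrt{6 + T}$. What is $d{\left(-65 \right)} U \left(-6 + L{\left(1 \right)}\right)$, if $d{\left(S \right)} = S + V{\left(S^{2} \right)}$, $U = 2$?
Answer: $650 - 10 \sqrt{4231} \approx -0.46137$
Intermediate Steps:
$L{\left(l \right)} = l^{2}$ ($L{\left(l \right)} = l l = l^{2}$)
$d{\left(S \right)} = S + \sqrt{6 + S^{2}}$
$d{\left(-65 \right)} U \left(-6 + L{\left(1 \right)}\right) = \left(-65 + \sqrt{6 + \left(-65\right)^{2}}\right) 2 \left(-6 + 1^{2}\right) = \left(-65 + \sqrt{6 + 4225}\right) 2 \left(-6 + 1\right) = \left(-65 + \sqrt{4231}\right) 2 \left(-5\right) = \left(-65 + \sqrt{4231}\right) \left(-10\right) = 650 - 10 \sqrt{4231}$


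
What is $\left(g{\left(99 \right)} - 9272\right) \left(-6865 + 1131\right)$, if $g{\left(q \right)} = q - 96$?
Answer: $53148446$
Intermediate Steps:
$g{\left(q \right)} = -96 + q$
$\left(g{\left(99 \right)} - 9272\right) \left(-6865 + 1131\right) = \left(\left(-96 + 99\right) - 9272\right) \left(-6865 + 1131\right) = \left(3 - 9272\right) \left(-5734\right) = \left(-9269\right) \left(-5734\right) = 53148446$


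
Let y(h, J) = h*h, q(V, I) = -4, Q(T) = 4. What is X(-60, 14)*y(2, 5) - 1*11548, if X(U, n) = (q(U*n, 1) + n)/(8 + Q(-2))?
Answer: -34634/3 ≈ -11545.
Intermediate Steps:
y(h, J) = h²
X(U, n) = -⅓ + n/12 (X(U, n) = (-4 + n)/(8 + 4) = (-4 + n)/12 = (-4 + n)*(1/12) = -⅓ + n/12)
X(-60, 14)*y(2, 5) - 1*11548 = (-⅓ + (1/12)*14)*2² - 1*11548 = (-⅓ + 7/6)*4 - 11548 = (⅚)*4 - 11548 = 10/3 - 11548 = -34634/3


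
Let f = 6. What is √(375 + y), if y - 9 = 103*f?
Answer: √1002 ≈ 31.654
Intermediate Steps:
y = 627 (y = 9 + 103*6 = 9 + 618 = 627)
√(375 + y) = √(375 + 627) = √1002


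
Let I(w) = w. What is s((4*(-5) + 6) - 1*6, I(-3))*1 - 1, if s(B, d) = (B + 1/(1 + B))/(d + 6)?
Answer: -146/19 ≈ -7.6842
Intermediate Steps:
s(B, d) = (B + 1/(1 + B))/(6 + d)
s((4*(-5) + 6) - 1*6, I(-3))*1 - 1 = ((1 + ((4*(-5) + 6) - 1*6) + ((4*(-5) + 6) - 1*6)²)/(6 - 3 + 6*((4*(-5) + 6) - 1*6) + ((4*(-5) + 6) - 1*6)*(-3)))*1 - 1 = ((1 + ((-20 + 6) - 6) + ((-20 + 6) - 6)²)/(6 - 3 + 6*((-20 + 6) - 6) + ((-20 + 6) - 6)*(-3)))*1 - 1 = ((1 + (-14 - 6) + (-14 - 6)²)/(6 - 3 + 6*(-14 - 6) + (-14 - 6)*(-3)))*1 - 1 = ((1 - 20 + (-20)²)/(6 - 3 + 6*(-20) - 20*(-3)))*1 - 1 = ((1 - 20 + 400)/(6 - 3 - 120 + 60))*1 - 1 = (381/(-57))*1 - 1 = -1/57*381*1 - 1 = -127/19*1 - 1 = -127/19 - 1 = -146/19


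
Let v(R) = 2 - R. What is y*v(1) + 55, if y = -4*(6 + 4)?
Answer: 15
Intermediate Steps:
y = -40 (y = -4*10 = -40)
y*v(1) + 55 = -40*(2 - 1*1) + 55 = -40*(2 - 1) + 55 = -40*1 + 55 = -40 + 55 = 15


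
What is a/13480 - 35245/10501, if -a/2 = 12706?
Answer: -185488503/35388370 ≈ -5.2415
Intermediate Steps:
a = -25412 (a = -2*12706 = -25412)
a/13480 - 35245/10501 = -25412/13480 - 35245/10501 = -25412*1/13480 - 35245*1/10501 = -6353/3370 - 35245/10501 = -185488503/35388370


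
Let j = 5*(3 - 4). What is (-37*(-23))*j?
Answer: -4255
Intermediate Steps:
j = -5 (j = 5*(-1) = -5)
(-37*(-23))*j = -37*(-23)*(-5) = 851*(-5) = -4255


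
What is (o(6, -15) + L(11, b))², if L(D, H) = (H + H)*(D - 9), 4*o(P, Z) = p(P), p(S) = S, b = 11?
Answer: 8281/4 ≈ 2070.3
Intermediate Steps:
o(P, Z) = P/4
L(D, H) = 2*H*(-9 + D) (L(D, H) = (2*H)*(-9 + D) = 2*H*(-9 + D))
(o(6, -15) + L(11, b))² = ((¼)*6 + 2*11*(-9 + 11))² = (3/2 + 2*11*2)² = (3/2 + 44)² = (91/2)² = 8281/4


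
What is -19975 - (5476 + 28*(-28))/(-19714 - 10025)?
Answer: -8609157/431 ≈ -19975.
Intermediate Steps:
-19975 - (5476 + 28*(-28))/(-19714 - 10025) = -19975 - (5476 - 784)/(-29739) = -19975 - 4692*(-1)/29739 = -19975 - 1*(-68/431) = -19975 + 68/431 = -8609157/431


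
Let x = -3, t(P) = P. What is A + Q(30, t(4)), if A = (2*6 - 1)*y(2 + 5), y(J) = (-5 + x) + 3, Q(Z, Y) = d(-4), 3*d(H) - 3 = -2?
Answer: -164/3 ≈ -54.667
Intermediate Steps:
d(H) = ⅓ (d(H) = 1 + (⅓)*(-2) = 1 - ⅔ = ⅓)
Q(Z, Y) = ⅓
y(J) = -5 (y(J) = (-5 - 3) + 3 = -8 + 3 = -5)
A = -55 (A = (2*6 - 1)*(-5) = (12 - 1)*(-5) = 11*(-5) = -55)
A + Q(30, t(4)) = -55 + ⅓ = -164/3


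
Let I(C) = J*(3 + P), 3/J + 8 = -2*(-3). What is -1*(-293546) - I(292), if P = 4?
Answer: 587113/2 ≈ 2.9356e+5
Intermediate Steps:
J = -3/2 (J = 3/(-8 - 2*(-3)) = 3/(-8 + 6) = 3/(-2) = 3*(-½) = -3/2 ≈ -1.5000)
I(C) = -21/2 (I(C) = -3*(3 + 4)/2 = -3/2*7 = -21/2)
-1*(-293546) - I(292) = -1*(-293546) - 1*(-21/2) = 293546 + 21/2 = 587113/2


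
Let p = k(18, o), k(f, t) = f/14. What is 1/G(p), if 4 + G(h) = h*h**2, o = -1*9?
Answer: -343/643 ≈ -0.53344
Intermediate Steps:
o = -9
k(f, t) = f/14 (k(f, t) = f*(1/14) = f/14)
p = 9/7 (p = (1/14)*18 = 9/7 ≈ 1.2857)
G(h) = -4 + h**3 (G(h) = -4 + h*h**2 = -4 + h**3)
1/G(p) = 1/(-4 + (9/7)**3) = 1/(-4 + 729/343) = 1/(-643/343) = -343/643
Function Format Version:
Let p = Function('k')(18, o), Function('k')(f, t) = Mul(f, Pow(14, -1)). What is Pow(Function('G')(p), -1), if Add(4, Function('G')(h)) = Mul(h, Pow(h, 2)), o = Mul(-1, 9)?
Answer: Rational(-343, 643) ≈ -0.53344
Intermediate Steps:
o = -9
Function('k')(f, t) = Mul(Rational(1, 14), f) (Function('k')(f, t) = Mul(f, Rational(1, 14)) = Mul(Rational(1, 14), f))
p = Rational(9, 7) (p = Mul(Rational(1, 14), 18) = Rational(9, 7) ≈ 1.2857)
Function('G')(h) = Add(-4, Pow(h, 3)) (Function('G')(h) = Add(-4, Mul(h, Pow(h, 2))) = Add(-4, Pow(h, 3)))
Pow(Function('G')(p), -1) = Pow(Add(-4, Pow(Rational(9, 7), 3)), -1) = Pow(Add(-4, Rational(729, 343)), -1) = Pow(Rational(-643, 343), -1) = Rational(-343, 643)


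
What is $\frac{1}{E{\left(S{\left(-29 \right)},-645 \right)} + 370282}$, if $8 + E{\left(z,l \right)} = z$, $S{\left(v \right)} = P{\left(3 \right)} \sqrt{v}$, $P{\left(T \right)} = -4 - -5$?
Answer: $\frac{370274}{137102835105} - \frac{i \sqrt{29}}{137102835105} \approx 2.7007 \cdot 10^{-6} - 3.9278 \cdot 10^{-11} i$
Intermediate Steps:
$P{\left(T \right)} = 1$ ($P{\left(T \right)} = -4 + 5 = 1$)
$S{\left(v \right)} = \sqrt{v}$ ($S{\left(v \right)} = 1 \sqrt{v} = \sqrt{v}$)
$E{\left(z,l \right)} = -8 + z$
$\frac{1}{E{\left(S{\left(-29 \right)},-645 \right)} + 370282} = \frac{1}{\left(-8 + \sqrt{-29}\right) + 370282} = \frac{1}{\left(-8 + i \sqrt{29}\right) + 370282} = \frac{1}{370274 + i \sqrt{29}}$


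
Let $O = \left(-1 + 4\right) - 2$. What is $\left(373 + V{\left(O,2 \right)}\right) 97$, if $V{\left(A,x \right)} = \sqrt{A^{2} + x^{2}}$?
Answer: $36181 + 97 \sqrt{5} \approx 36398.0$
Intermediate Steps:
$O = 1$ ($O = 3 - 2 = 1$)
$\left(373 + V{\left(O,2 \right)}\right) 97 = \left(373 + \sqrt{1^{2} + 2^{2}}\right) 97 = \left(373 + \sqrt{1 + 4}\right) 97 = \left(373 + \sqrt{5}\right) 97 = 36181 + 97 \sqrt{5}$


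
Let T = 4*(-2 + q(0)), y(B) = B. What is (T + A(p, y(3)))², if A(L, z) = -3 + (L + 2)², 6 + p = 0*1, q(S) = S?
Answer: 25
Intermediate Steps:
p = -6 (p = -6 + 0*1 = -6 + 0 = -6)
A(L, z) = -3 + (2 + L)²
T = -8 (T = 4*(-2 + 0) = 4*(-2) = -8)
(T + A(p, y(3)))² = (-8 + (-3 + (2 - 6)²))² = (-8 + (-3 + (-4)²))² = (-8 + (-3 + 16))² = (-8 + 13)² = 5² = 25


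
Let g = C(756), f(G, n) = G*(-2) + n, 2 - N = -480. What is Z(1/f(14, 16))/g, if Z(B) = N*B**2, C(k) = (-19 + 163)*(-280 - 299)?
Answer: -241/6003072 ≈ -4.0146e-5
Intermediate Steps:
N = 482 (N = 2 - 1*(-480) = 2 + 480 = 482)
f(G, n) = n - 2*G (f(G, n) = -2*G + n = n - 2*G)
C(k) = -83376 (C(k) = 144*(-579) = -83376)
Z(B) = 482*B**2
g = -83376
Z(1/f(14, 16))/g = (482*(1/(16 - 2*14))**2)/(-83376) = (482*(1/(16 - 28))**2)*(-1/83376) = (482*(1/(-12))**2)*(-1/83376) = (482*(-1/12)**2)*(-1/83376) = (482*(1/144))*(-1/83376) = (241/72)*(-1/83376) = -241/6003072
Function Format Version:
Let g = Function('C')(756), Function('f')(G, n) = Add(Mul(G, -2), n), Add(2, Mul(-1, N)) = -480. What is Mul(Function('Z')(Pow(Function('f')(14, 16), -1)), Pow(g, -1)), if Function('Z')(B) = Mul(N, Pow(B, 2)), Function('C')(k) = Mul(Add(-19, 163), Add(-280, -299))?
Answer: Rational(-241, 6003072) ≈ -4.0146e-5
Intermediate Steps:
N = 482 (N = Add(2, Mul(-1, -480)) = Add(2, 480) = 482)
Function('f')(G, n) = Add(n, Mul(-2, G)) (Function('f')(G, n) = Add(Mul(-2, G), n) = Add(n, Mul(-2, G)))
Function('C')(k) = -83376 (Function('C')(k) = Mul(144, -579) = -83376)
Function('Z')(B) = Mul(482, Pow(B, 2))
g = -83376
Mul(Function('Z')(Pow(Function('f')(14, 16), -1)), Pow(g, -1)) = Mul(Mul(482, Pow(Pow(Add(16, Mul(-2, 14)), -1), 2)), Pow(-83376, -1)) = Mul(Mul(482, Pow(Pow(Add(16, -28), -1), 2)), Rational(-1, 83376)) = Mul(Mul(482, Pow(Pow(-12, -1), 2)), Rational(-1, 83376)) = Mul(Mul(482, Pow(Rational(-1, 12), 2)), Rational(-1, 83376)) = Mul(Mul(482, Rational(1, 144)), Rational(-1, 83376)) = Mul(Rational(241, 72), Rational(-1, 83376)) = Rational(-241, 6003072)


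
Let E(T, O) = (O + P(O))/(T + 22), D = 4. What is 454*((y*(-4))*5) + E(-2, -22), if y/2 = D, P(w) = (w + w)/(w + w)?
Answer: -1452821/20 ≈ -72641.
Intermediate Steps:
P(w) = 1 (P(w) = (2*w)/((2*w)) = (2*w)*(1/(2*w)) = 1)
y = 8 (y = 2*4 = 8)
E(T, O) = (1 + O)/(22 + T) (E(T, O) = (O + 1)/(T + 22) = (1 + O)/(22 + T))
454*((y*(-4))*5) + E(-2, -22) = 454*((8*(-4))*5) + (1 - 22)/(22 - 2) = 454*(-32*5) - 21/20 = 454*(-160) + (1/20)*(-21) = -72640 - 21/20 = -1452821/20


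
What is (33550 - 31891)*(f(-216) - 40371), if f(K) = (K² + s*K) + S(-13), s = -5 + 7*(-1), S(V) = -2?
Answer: 14723625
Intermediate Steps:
s = -12 (s = -5 - 7 = -12)
f(K) = -2 + K² - 12*K (f(K) = (K² - 12*K) - 2 = -2 + K² - 12*K)
(33550 - 31891)*(f(-216) - 40371) = (33550 - 31891)*((-2 + (-216)² - 12*(-216)) - 40371) = 1659*((-2 + 46656 + 2592) - 40371) = 1659*(49246 - 40371) = 1659*8875 = 14723625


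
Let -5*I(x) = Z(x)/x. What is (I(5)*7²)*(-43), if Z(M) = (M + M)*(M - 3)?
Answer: 8428/5 ≈ 1685.6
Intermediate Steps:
Z(M) = 2*M*(-3 + M) (Z(M) = (2*M)*(-3 + M) = 2*M*(-3 + M))
I(x) = 6/5 - 2*x/5 (I(x) = -2*x*(-3 + x)/(5*x) = -(-6 + 2*x)/5 = 6/5 - 2*x/5)
(I(5)*7²)*(-43) = ((6/5 - ⅖*5)*7²)*(-43) = ((6/5 - 2)*49)*(-43) = -⅘*49*(-43) = -196/5*(-43) = 8428/5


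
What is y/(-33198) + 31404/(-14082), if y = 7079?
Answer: -190372745/77915706 ≈ -2.4433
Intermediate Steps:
y/(-33198) + 31404/(-14082) = 7079/(-33198) + 31404/(-14082) = 7079*(-1/33198) + 31404*(-1/14082) = -7079/33198 - 5234/2347 = -190372745/77915706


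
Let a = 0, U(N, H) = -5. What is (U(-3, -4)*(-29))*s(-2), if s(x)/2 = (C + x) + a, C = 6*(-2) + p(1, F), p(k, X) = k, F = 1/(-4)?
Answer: -3770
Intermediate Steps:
F = -¼ ≈ -0.25000
C = -11 (C = 6*(-2) + 1 = -12 + 1 = -11)
s(x) = -22 + 2*x (s(x) = 2*((-11 + x) + 0) = 2*(-11 + x) = -22 + 2*x)
(U(-3, -4)*(-29))*s(-2) = (-5*(-29))*(-22 + 2*(-2)) = 145*(-22 - 4) = 145*(-26) = -3770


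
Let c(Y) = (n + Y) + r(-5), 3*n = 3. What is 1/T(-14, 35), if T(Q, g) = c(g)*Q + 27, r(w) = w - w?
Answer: -1/477 ≈ -0.0020964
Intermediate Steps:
r(w) = 0
n = 1 (n = (1/3)*3 = 1)
c(Y) = 1 + Y (c(Y) = (1 + Y) + 0 = 1 + Y)
T(Q, g) = 27 + Q*(1 + g) (T(Q, g) = (1 + g)*Q + 27 = Q*(1 + g) + 27 = 27 + Q*(1 + g))
1/T(-14, 35) = 1/(27 - 14*(1 + 35)) = 1/(27 - 14*36) = 1/(27 - 504) = 1/(-477) = -1/477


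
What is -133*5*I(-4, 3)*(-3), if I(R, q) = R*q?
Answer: -23940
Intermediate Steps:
-133*5*I(-4, 3)*(-3) = -133*5*(-4*3)*(-3) = -133*5*(-12)*(-3) = -(-7980)*(-3) = -133*180 = -23940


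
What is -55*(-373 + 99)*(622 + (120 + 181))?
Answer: 13909610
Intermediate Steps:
-55*(-373 + 99)*(622 + (120 + 181)) = -(-15070)*(622 + 301) = -(-15070)*923 = -55*(-252902) = 13909610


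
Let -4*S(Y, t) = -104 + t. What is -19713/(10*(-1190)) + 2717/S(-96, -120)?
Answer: 170593/3400 ≈ 50.174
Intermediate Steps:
S(Y, t) = 26 - t/4 (S(Y, t) = -(-104 + t)/4 = 26 - t/4)
-19713/(10*(-1190)) + 2717/S(-96, -120) = -19713/(10*(-1190)) + 2717/(26 - 1/4*(-120)) = -19713/(-11900) + 2717/(26 + 30) = -19713*(-1/11900) + 2717/56 = 19713/11900 + 2717*(1/56) = 19713/11900 + 2717/56 = 170593/3400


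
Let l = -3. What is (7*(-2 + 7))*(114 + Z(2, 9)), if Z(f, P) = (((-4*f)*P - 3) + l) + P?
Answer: 1575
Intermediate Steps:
Z(f, P) = -6 + P - 4*P*f (Z(f, P) = (((-4*f)*P - 3) - 3) + P = ((-4*P*f - 3) - 3) + P = ((-3 - 4*P*f) - 3) + P = (-6 - 4*P*f) + P = -6 + P - 4*P*f)
(7*(-2 + 7))*(114 + Z(2, 9)) = (7*(-2 + 7))*(114 + (-6 + 9 - 4*9*2)) = (7*5)*(114 + (-6 + 9 - 72)) = 35*(114 - 69) = 35*45 = 1575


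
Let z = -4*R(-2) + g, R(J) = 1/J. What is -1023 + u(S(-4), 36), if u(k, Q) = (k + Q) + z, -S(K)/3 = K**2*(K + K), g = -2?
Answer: -603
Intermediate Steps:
R(J) = 1/J
S(K) = -6*K**3 (S(K) = -3*K**2*(K + K) = -3*K**2*2*K = -6*K**3)
z = 0 (z = -4/(-2) - 2 = -4*(-1/2) - 2 = 2 - 2 = 0)
u(k, Q) = Q + k (u(k, Q) = (k + Q) + 0 = (Q + k) + 0 = Q + k)
-1023 + u(S(-4), 36) = -1023 + (36 - 6*(-4)**3) = -1023 + (36 - 6*(-64)) = -1023 + (36 + 384) = -1023 + 420 = -603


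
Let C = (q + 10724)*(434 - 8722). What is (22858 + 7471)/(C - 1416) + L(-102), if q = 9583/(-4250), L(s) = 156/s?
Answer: -4910789646373/3210184545816 ≈ -1.5298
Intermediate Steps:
q = -9583/4250 (q = 9583*(-1/4250) = -9583/4250 ≈ -2.2548)
C = -188831376048/2125 (C = (-9583/4250 + 10724)*(434 - 8722) = (45567417/4250)*(-8288) = -188831376048/2125 ≈ -8.8862e+7)
(22858 + 7471)/(C - 1416) + L(-102) = (22858 + 7471)/(-188831376048/2125 - 1416) + 156/(-102) = 30329/(-188834385048/2125) + 156*(-1/102) = 30329*(-2125/188834385048) - 26/17 = -64449125/188834385048 - 26/17 = -4910789646373/3210184545816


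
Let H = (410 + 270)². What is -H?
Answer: -462400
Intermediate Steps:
H = 462400 (H = 680² = 462400)
-H = -1*462400 = -462400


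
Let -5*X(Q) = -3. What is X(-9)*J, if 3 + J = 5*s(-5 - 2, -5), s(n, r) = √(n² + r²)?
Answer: -9/5 + 3*√74 ≈ 24.007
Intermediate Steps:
X(Q) = ⅗ (X(Q) = -⅕*(-3) = ⅗)
J = -3 + 5*√74 (J = -3 + 5*√((-5 - 2)² + (-5)²) = -3 + 5*√((-7)² + 25) = -3 + 5*√(49 + 25) = -3 + 5*√74 ≈ 40.012)
X(-9)*J = 3*(-3 + 5*√74)/5 = -9/5 + 3*√74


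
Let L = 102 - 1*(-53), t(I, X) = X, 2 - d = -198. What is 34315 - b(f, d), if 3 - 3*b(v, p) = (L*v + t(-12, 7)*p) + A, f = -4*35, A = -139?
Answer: 27501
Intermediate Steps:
d = 200 (d = 2 - 1*(-198) = 2 + 198 = 200)
L = 155 (L = 102 + 53 = 155)
f = -140
b(v, p) = 142/3 - 155*v/3 - 7*p/3 (b(v, p) = 1 - ((155*v + 7*p) - 139)/3 = 1 - ((7*p + 155*v) - 139)/3 = 1 - (-139 + 7*p + 155*v)/3 = 1 + (139/3 - 155*v/3 - 7*p/3) = 142/3 - 155*v/3 - 7*p/3)
34315 - b(f, d) = 34315 - (142/3 - 155/3*(-140) - 7/3*200) = 34315 - (142/3 + 21700/3 - 1400/3) = 34315 - 1*6814 = 34315 - 6814 = 27501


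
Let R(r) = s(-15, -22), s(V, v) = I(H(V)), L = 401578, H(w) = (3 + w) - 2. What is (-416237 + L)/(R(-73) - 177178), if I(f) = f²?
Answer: 14659/176982 ≈ 0.082828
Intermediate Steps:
H(w) = 1 + w
s(V, v) = (1 + V)²
R(r) = 196 (R(r) = (1 - 15)² = (-14)² = 196)
(-416237 + L)/(R(-73) - 177178) = (-416237 + 401578)/(196 - 177178) = -14659/(-176982) = -14659*(-1/176982) = 14659/176982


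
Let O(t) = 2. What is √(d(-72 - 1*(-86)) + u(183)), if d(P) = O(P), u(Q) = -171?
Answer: 13*I ≈ 13.0*I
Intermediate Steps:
d(P) = 2
√(d(-72 - 1*(-86)) + u(183)) = √(2 - 171) = √(-169) = 13*I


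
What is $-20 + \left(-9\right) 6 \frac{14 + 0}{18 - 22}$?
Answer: $169$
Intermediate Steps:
$-20 + \left(-9\right) 6 \frac{14 + 0}{18 - 22} = -20 - 54 \frac{14}{-4} = -20 - 54 \cdot 14 \left(- \frac{1}{4}\right) = -20 - -189 = -20 + 189 = 169$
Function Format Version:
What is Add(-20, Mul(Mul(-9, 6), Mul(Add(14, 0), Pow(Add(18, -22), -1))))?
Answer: 169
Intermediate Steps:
Add(-20, Mul(Mul(-9, 6), Mul(Add(14, 0), Pow(Add(18, -22), -1)))) = Add(-20, Mul(-54, Mul(14, Pow(-4, -1)))) = Add(-20, Mul(-54, Mul(14, Rational(-1, 4)))) = Add(-20, Mul(-54, Rational(-7, 2))) = Add(-20, 189) = 169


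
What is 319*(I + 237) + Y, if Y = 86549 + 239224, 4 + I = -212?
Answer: 332472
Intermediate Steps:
I = -216 (I = -4 - 212 = -216)
Y = 325773
319*(I + 237) + Y = 319*(-216 + 237) + 325773 = 319*21 + 325773 = 6699 + 325773 = 332472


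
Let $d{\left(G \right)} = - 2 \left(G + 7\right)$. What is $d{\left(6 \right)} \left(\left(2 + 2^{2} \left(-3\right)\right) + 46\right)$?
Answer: $-936$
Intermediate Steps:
$d{\left(G \right)} = -14 - 2 G$ ($d{\left(G \right)} = - 2 \left(7 + G\right) = -14 - 2 G$)
$d{\left(6 \right)} \left(\left(2 + 2^{2} \left(-3\right)\right) + 46\right) = \left(-14 - 12\right) \left(\left(2 + 2^{2} \left(-3\right)\right) + 46\right) = \left(-14 - 12\right) \left(\left(2 + 4 \left(-3\right)\right) + 46\right) = - 26 \left(\left(2 - 12\right) + 46\right) = - 26 \left(-10 + 46\right) = \left(-26\right) 36 = -936$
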